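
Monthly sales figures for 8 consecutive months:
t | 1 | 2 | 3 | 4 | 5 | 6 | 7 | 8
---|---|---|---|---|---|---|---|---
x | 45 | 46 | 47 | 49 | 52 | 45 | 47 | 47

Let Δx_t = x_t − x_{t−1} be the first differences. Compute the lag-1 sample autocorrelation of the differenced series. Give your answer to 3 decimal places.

First differences Δx: 1, 1, 2, 3, -7, 2, 0
Mean of differences = 0.2857
Numerator Σ(Δx_t−Δx̄)(Δx_{t+1}−Δx̄) = -26.3673
Denominator Σ(Δx_t−Δx̄)² = 67.4286
r_1(Δx) = -26.3673 / 67.4286 = -0.391

-0.391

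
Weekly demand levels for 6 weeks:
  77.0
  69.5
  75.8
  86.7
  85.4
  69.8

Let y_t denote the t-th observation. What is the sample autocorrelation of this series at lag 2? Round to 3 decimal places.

-0.571

Mean ȳ = (77.0 + 69.5 + 75.8 + 86.7 + 85.4 + 69.8)/6 = 77.3667
Numerator Σ_{t=1}^{4}(y_t−ȳ)(y_{t+2}−ȳ) = -156.0556
Denominator Σ(y_t−ȳ)² = 273.3733
r_2 = -156.0556 / 273.3733 = -0.571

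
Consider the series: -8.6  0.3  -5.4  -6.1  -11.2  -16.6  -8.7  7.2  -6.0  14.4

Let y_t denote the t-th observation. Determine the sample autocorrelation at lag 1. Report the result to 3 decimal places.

0.039

Mean ȳ = (-8.6 + 0.3 − 5.4 − 6.1 − 11.2 − 16.6 − 8.7 + 7.2 − 6.0 + 14.4)/10 = -4.0700
Numerator Σ_{t=1}^{9}(y_t−ȳ)(y_{t+1}−ȳ) = 29.3401
Denominator Σ(y_t−ȳ)² = 746.6610
r_1 = 29.3401 / 746.6610 = 0.039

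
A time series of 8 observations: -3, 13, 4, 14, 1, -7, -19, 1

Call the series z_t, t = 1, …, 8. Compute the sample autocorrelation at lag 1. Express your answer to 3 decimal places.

Mean z̄ = (-3 + 13 + 4 + 14 + 1 − 7 − 19 + 1)/8 = 0.5000
Σ(z_t−z̄)(z_{t+1}−z̄) = (-43.7500) + (43.7500) + (47.2500) + (6.7500) + (-3.7500) + (146.2500) + (-9.7500) = 186.7500
Denominator Σ(z_t−z̄)² = 800.0000
r_1 = 186.7500 / 800.0000 = 0.233

0.233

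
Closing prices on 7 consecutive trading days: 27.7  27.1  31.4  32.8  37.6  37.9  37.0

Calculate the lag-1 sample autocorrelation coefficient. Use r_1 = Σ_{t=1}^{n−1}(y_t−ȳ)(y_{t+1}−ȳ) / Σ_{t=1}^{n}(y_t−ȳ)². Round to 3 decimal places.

Mean ȳ = (27.7 + 27.1 + 31.4 + 32.8 + 37.6 + 37.9 + 37.0)/7 = 33.0714
Deviations from mean: -5.3714, -5.9714, -1.6714, -0.2714, 4.5286, 4.8286, 3.9286
Numerator Σ_{t=1}^{6}(y_t−ȳ)(y_{t+1}−ȳ) = 82.1163
Denominator Σ(y_t−ȳ)² = 126.6343
r_1 = 82.1163 / 126.6343 = 0.648

0.648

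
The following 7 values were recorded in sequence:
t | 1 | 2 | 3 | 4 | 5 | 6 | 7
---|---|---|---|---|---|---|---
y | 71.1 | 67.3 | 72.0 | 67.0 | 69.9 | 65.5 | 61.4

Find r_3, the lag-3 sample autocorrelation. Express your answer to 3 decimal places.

Mean ȳ = (71.1 + 67.3 + 72.0 + 67.0 + 69.9 + 65.5 + 61.4)/7 = 67.7429
Deviations from mean: 3.3571, -0.4429, 4.2571, -0.7429, 2.1571, -2.2429, -6.3429
Σ(y_t−ȳ)(y_{t+3}−ȳ) = (-2.4939) + (-0.9553) + (-9.5482) + (4.7118) = -8.2855
Denominator Σ(y_t−ȳ)² = 80.0571
r_3 = -8.2855 / 80.0571 = -0.103

-0.103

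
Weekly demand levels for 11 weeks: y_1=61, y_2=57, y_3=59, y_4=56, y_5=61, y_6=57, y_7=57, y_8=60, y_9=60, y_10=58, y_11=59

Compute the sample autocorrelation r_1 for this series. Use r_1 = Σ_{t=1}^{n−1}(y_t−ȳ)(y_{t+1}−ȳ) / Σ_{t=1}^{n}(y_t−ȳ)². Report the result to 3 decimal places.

-0.469

Mean ȳ = (61 + 57 + 59 + 56 + 61 + 57 + 57 + 60 + 60 + 58 + 59)/11 = 58.6364
Numerator Σ_{t=1}^{10}(y_t−ȳ)(y_{t+1}−ȳ) = -14.3140
Denominator Σ(y_t−ȳ)² = 30.5455
r_1 = -14.3140 / 30.5455 = -0.469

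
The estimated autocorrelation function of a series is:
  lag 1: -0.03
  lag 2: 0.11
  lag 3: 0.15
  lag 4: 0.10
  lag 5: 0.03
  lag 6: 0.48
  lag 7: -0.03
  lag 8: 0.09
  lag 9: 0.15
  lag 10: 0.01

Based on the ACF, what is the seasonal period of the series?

6

The largest autocorrelation is r_6 = 0.48; the remaining lags stay at or below 0.15.
The dominant spike at lag 6 indicates a seasonal period of 6.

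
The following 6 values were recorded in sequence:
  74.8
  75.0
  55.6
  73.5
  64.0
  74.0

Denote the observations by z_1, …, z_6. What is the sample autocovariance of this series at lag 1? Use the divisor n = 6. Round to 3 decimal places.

Mean z̄ = (74.8 + 75.0 + 55.6 + 73.5 + 64.0 + 74.0)/6 = 69.4833
Σ_{t=1}^{5}(z_t−z̄)(z_{t+1}−z̄) = -149.8153
γ_1 = -149.8153 / 6 = -24.969

-24.969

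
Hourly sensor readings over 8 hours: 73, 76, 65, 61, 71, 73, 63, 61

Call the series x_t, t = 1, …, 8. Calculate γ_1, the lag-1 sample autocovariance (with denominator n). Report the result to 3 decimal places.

5.139

Mean x̄ = (73 + 76 + 65 + 61 + 71 + 73 + 63 + 61)/8 = 67.8750
Deviations: 5.1250, 8.1250, -2.8750, -6.8750, 3.1250, 5.1250, -4.8750, -6.8750
Σ_{t=1}^{7}(x_t−x̄)(x_{t+1}−x̄) = 41.1094
γ_1 = 41.1094 / 8 = 5.139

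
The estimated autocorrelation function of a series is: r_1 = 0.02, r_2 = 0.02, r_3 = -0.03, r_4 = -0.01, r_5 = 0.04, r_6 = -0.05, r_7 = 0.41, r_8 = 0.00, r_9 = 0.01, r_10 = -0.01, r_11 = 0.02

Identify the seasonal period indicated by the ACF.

7

The largest autocorrelation is r_7 = 0.41; the remaining lags stay at or below 0.04.
The dominant spike at lag 7 indicates a seasonal period of 7.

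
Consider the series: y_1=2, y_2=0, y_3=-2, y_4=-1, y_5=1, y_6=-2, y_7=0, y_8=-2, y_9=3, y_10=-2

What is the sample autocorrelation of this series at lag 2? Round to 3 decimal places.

Mean ȳ = (2 + 0 − 2 − 1 + 1 − 2 + 0 − 2 + 3 − 2)/10 = -0.3000
Numerator Σ_{t=1}^{8}(y_t−ȳ)(y_{t+2}−ȳ) = 2.0200
Denominator Σ(y_t−ȳ)² = 30.1000
r_2 = 2.0200 / 30.1000 = 0.067

0.067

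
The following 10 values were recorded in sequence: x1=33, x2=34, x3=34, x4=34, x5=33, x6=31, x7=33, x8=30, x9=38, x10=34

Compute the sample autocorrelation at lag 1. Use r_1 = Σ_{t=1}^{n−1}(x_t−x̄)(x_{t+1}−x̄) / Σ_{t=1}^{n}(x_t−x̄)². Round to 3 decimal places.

Mean x̄ = (33 + 34 + 34 + 34 + 33 + 31 + 33 + 30 + 38 + 34)/10 = 33.4000
Numerator Σ_{t=1}^{9}(x_t−x̄)(x_{t+1}−x̄) = -9.3600
Denominator Σ(x_t−x̄)² = 40.4000
r_1 = -9.3600 / 40.4000 = -0.232

-0.232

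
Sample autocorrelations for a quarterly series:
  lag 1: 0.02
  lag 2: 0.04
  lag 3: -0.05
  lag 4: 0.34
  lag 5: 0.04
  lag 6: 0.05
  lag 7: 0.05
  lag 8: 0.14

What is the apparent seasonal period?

The largest autocorrelation is r_4 = 0.34; the remaining lags stay at or below 0.14.
The dominant spike at lag 4 indicates a seasonal period of 4.

4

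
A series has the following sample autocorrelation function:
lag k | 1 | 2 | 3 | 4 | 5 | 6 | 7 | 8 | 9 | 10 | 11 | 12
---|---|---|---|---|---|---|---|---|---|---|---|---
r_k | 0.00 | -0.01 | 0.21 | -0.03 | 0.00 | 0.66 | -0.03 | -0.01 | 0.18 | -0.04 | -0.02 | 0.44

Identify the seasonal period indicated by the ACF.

The largest autocorrelation is r_6 = 0.66, with a weaker echo at lag 12 (0.44); the remaining lags stay at or below 0.21.
The dominant spike at lag 6 indicates a seasonal period of 6.

6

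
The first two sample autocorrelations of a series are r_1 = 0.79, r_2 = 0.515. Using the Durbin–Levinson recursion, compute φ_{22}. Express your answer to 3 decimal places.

-0.290

φ_{22} = (r_2 − r_1²) / (1 − r_1²)
r_1² = (0.79)² = 0.6241
Numerator = 0.515 − 0.6241 = -0.1091; denominator = 1 − 0.6241 = 0.3759
φ_{22} = -0.1091 / 0.3759 = -0.290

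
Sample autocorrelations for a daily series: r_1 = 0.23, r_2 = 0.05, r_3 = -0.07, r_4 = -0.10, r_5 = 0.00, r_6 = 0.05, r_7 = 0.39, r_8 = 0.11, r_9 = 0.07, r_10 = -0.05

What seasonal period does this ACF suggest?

7

The largest autocorrelation is r_7 = 0.39; the remaining lags stay at or below 0.23. The elevated value at lag 1 (0.23), dropping to 0.05 at lag 2, reflects decaying short-term dependence rather than seasonality.
The dominant spike at lag 7 indicates a seasonal period of 7.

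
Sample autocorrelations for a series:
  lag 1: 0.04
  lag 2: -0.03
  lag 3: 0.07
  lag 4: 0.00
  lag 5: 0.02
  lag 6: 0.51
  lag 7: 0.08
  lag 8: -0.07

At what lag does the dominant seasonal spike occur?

6

The largest autocorrelation is r_6 = 0.51; the remaining lags stay at or below 0.08.
The dominant spike at lag 6 indicates a seasonal period of 6.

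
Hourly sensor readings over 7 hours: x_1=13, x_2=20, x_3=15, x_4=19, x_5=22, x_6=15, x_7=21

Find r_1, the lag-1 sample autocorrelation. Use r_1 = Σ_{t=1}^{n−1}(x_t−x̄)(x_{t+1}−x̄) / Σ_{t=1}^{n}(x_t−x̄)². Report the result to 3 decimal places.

-0.492

Mean x̄ = (13 + 20 + 15 + 19 + 22 + 15 + 21)/7 = 17.8571
Numerator Σ_{t=1}^{6}(x_t−x̄)(x_{t+1}−x̄) = -35.8776
Denominator Σ(x_t−x̄)² = 72.8571
r_1 = -35.8776 / 72.8571 = -0.492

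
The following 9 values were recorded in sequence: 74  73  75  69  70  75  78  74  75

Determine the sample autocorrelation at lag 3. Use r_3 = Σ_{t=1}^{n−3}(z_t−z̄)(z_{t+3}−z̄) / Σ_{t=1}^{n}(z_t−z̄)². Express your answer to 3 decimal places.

-0.283

Mean z̄ = (74 + 73 + 75 + 69 + 70 + 75 + 78 + 74 + 75)/9 = 73.6667
Σ(z_t−z̄)(z_{t+3}−z̄) = (-1.5556) + (2.4444) + (1.7778) + (-20.2222) + (-1.2222) + (1.7778) = -17.0000
Denominator Σ(z_t−z̄)² = 60.0000
r_3 = -17.0000 / 60.0000 = -0.283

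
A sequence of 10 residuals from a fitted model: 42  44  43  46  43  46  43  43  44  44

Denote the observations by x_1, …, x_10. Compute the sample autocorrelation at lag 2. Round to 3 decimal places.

Mean x̄ = (42 + 44 + 43 + 46 + 43 + 46 + 43 + 43 + 44 + 44)/10 = 43.8000
Numerator Σ_{t=1}^{8}(x_t−x̄)(x_{t+2}−x̄) = 5.9200
Denominator Σ(x_t−x̄)² = 15.6000
r_2 = 5.9200 / 15.6000 = 0.379

0.379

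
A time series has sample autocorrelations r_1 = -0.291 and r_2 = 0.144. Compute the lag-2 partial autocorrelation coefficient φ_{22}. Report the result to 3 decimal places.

φ_{22} = (r_2 − r_1²) / (1 − r_1²)
r_1² = (-0.291)² = 0.084681
Numerator = 0.144 − 0.0847 = 0.0593; denominator = 1 − 0.0847 = 0.9153
φ_{22} = 0.0593 / 0.9153 = 0.065

0.065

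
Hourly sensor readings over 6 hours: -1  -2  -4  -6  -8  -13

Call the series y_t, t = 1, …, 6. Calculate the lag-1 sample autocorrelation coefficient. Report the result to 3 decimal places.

0.417

Mean ȳ = (-1 − 2 − 4 − 6 − 8 − 13)/6 = -5.6667
Deviations from mean: 4.6667, 3.6667, 1.6667, -0.3333, -2.3333, -7.3333
Numerator Σ_{t=1}^{5}(y_t−ȳ)(y_{t+1}−ȳ) = 40.5556
Denominator Σ(y_t−ȳ)² = 97.3333
r_1 = 40.5556 / 97.3333 = 0.417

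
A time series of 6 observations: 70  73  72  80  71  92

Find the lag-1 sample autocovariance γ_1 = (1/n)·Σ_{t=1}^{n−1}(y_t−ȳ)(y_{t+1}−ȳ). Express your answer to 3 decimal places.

Mean ȳ = (70 + 73 + 72 + 80 + 71 + 92)/6 = 76.3333
Σ_{t=1}^{5}(y_t−ȳ)(y_{t+1}−ȳ) = -83.4444
γ_1 = -83.4444 / 6 = -13.907

-13.907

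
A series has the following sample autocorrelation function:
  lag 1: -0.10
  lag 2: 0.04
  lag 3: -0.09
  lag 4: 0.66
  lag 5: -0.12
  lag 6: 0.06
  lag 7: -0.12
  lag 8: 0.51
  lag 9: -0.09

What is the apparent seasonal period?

4

The largest autocorrelation is r_4 = 0.66, with a weaker echo at lag 8 (0.51); the remaining lags stay at or below 0.06.
The dominant spike at lag 4 indicates a seasonal period of 4.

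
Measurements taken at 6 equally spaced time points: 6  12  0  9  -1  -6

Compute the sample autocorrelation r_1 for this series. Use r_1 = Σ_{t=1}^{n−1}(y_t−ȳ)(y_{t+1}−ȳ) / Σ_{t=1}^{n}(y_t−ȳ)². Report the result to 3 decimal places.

Mean ȳ = (6 + 12 + 0 + 9 − 1 − 6)/6 = 3.3333
Deviations from mean: 2.6667, 8.6667, -3.3333, 5.6667, -4.3333, -9.3333
Numerator Σ_{t=1}^{5}(y_t−ȳ)(y_{t+1}−ȳ) = -8.7778
Denominator Σ(y_t−ȳ)² = 231.3333
r_1 = -8.7778 / 231.3333 = -0.038

-0.038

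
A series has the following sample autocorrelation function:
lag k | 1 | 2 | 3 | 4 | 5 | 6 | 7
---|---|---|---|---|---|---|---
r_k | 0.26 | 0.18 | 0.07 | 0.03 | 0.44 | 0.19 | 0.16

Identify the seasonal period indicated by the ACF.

5

The largest autocorrelation is r_5 = 0.44; the remaining lags stay at or below 0.26. The elevated value at lag 1 (0.26), dropping to 0.18 at lag 2, reflects decaying short-term dependence rather than seasonality.
The dominant spike at lag 5 indicates a seasonal period of 5.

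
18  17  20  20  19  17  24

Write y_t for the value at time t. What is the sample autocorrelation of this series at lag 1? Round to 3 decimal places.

-0.240

Mean ȳ = (18 + 17 + 20 + 20 + 19 + 17 + 24)/7 = 19.2857
Deviations from mean: -1.2857, -2.2857, 0.7143, 0.7143, -0.2857, -2.2857, 4.7143
Σ(y_t−ȳ)(y_{t+1}−ȳ) = (2.9388) + (-1.6327) + (0.5102) + (-0.2041) + (0.6531) + (-10.7755) = -8.5102
Denominator Σ(y_t−ȳ)² = 35.4286
r_1 = -8.5102 / 35.4286 = -0.240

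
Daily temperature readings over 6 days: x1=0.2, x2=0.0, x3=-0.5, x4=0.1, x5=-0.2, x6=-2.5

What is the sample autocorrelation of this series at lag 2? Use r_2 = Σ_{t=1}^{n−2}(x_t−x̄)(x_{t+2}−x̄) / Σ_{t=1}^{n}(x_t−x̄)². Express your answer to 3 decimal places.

Mean x̄ = (0.2 + 0.0 − 0.5 + 0.1 − 0.2 − 2.5)/6 = -0.4833
Σ(x_t−x̄)(x_{t+2}−x̄) = (-0.0114) + (0.2819) + (-0.0047) + (-1.1764) = -0.9106
Denominator Σ(x_t−x̄)² = 5.1883
r_2 = -0.9106 / 5.1883 = -0.176

-0.176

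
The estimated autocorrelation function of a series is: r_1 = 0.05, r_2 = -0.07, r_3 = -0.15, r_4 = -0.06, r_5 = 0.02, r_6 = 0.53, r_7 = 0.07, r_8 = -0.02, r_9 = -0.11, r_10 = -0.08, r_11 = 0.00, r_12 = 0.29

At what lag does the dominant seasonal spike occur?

6

The largest autocorrelation is r_6 = 0.53, with a weaker echo at lag 12 (0.29); the remaining lags stay at or below 0.07.
The dominant spike at lag 6 indicates a seasonal period of 6.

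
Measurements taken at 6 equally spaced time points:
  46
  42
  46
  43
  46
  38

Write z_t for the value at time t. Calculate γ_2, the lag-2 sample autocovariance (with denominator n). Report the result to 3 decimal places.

2.667

Mean z̄ = (46 + 42 + 46 + 43 + 46 + 38)/6 = 43.5000
Deviations: 2.5000, -1.5000, 2.5000, -0.5000, 2.5000, -5.5000
Σ_{t=1}^{4}(z_t−z̄)(z_{t+2}−z̄) = 16.0000
γ_2 = 16.0000 / 6 = 2.667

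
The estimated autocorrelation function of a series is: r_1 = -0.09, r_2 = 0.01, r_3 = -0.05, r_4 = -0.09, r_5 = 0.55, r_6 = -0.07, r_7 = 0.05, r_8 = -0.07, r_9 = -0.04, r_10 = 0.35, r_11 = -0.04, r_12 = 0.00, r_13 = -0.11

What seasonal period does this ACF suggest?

The largest autocorrelation is r_5 = 0.55, with a weaker echo at lag 10 (0.35); the remaining lags stay at or below 0.05.
The dominant spike at lag 5 indicates a seasonal period of 5.

5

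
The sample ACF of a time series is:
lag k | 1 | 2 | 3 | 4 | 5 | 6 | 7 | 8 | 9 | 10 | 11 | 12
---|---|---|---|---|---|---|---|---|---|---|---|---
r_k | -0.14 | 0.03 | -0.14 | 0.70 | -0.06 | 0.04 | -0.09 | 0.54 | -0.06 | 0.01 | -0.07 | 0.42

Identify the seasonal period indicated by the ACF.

4

The largest autocorrelation is r_4 = 0.70, with weaker echoes at lags 8 (0.54) and 12 (0.42); the remaining lags stay at or below 0.04.
The dominant spike at lag 4 indicates a seasonal period of 4.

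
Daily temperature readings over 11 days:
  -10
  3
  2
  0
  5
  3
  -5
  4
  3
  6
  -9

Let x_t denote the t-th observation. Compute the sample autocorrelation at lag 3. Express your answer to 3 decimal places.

Mean x̄ = (-10 + 3 + 2 + 0 + 5 + 3 − 5 + 4 + 3 + 6 − 9)/11 = 0.1818
Numerator Σ_{t=1}^{8}(x_t−x̄)(x_{t+3}−x̄) = -17.3719
Denominator Σ(x_t−x̄)² = 313.6364
r_3 = -17.3719 / 313.6364 = -0.055

-0.055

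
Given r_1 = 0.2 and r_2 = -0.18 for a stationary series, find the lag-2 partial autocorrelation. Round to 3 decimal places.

-0.229

φ_{22} = (r_2 − r_1²) / (1 − r_1²)
r_1² = (0.2)² = 0.04
Numerator = -0.18 − 0.0400 = -0.2200; denominator = 1 − 0.0400 = 0.9600
φ_{22} = -0.2200 / 0.9600 = -0.229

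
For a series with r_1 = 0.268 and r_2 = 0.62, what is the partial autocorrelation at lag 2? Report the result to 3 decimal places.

0.591

φ_{22} = (r_2 − r_1²) / (1 − r_1²)
r_1² = (0.268)² = 0.071824
Numerator = 0.62 − 0.0718 = 0.5482; denominator = 1 − 0.0718 = 0.9282
φ_{22} = 0.5482 / 0.9282 = 0.591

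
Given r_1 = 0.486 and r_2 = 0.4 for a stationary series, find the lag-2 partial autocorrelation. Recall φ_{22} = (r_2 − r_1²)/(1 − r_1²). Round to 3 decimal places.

0.214

φ_{22} = (r_2 − r_1²) / (1 − r_1²)
r_1² = (0.486)² = 0.236196
Numerator = 0.4 − 0.2362 = 0.1638; denominator = 1 − 0.2362 = 0.7638
φ_{22} = 0.1638 / 0.7638 = 0.214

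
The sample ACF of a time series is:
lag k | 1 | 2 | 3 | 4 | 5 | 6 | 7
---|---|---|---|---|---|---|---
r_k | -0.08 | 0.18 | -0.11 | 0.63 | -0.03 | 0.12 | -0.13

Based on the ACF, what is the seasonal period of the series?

The largest autocorrelation is r_4 = 0.63; the remaining lags stay at or below 0.18.
The dominant spike at lag 4 indicates a seasonal period of 4.

4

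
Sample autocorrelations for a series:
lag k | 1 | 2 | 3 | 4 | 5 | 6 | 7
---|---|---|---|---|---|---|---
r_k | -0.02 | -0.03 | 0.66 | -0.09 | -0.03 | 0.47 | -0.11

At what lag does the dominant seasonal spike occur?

3

The largest autocorrelation is r_3 = 0.66, with a weaker echo at lag 6 (0.47); the remaining lags stay at or below -0.02.
The dominant spike at lag 3 indicates a seasonal period of 3.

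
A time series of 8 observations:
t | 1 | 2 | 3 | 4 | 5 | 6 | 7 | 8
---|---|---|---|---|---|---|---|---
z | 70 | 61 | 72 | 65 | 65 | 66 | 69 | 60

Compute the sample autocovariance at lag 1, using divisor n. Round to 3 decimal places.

-9.125

Mean z̄ = (70 + 61 + 72 + 65 + 65 + 66 + 69 + 60)/8 = 66.0000
Deviations: 4.0000, -5.0000, 6.0000, -1.0000, -1.0000, 0.0000, 3.0000, -6.0000
Σ_{t=1}^{7}(z_t−z̄)(z_{t+1}−z̄) = -73.0000
γ_1 = -73.0000 / 8 = -9.125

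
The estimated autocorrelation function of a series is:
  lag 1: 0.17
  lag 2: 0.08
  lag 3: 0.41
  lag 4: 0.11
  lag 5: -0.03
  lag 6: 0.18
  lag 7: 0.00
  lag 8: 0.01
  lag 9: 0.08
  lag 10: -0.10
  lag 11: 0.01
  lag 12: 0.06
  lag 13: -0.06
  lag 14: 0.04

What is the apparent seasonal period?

The largest autocorrelation is r_3 = 0.41, with a weaker echo at lag 6 (0.18); the remaining lags stay at or below 0.17.
The dominant spike at lag 3 indicates a seasonal period of 3.

3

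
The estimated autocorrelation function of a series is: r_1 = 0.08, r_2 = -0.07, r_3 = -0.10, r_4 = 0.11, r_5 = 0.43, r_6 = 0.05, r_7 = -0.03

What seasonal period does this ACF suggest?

The largest autocorrelation is r_5 = 0.43; the remaining lags stay at or below 0.11.
The dominant spike at lag 5 indicates a seasonal period of 5.

5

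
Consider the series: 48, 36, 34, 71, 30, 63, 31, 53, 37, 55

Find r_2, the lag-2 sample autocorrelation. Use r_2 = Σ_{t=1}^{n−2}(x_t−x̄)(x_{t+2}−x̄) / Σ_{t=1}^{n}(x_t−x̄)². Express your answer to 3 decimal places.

0.486

Mean x̄ = (48 + 36 + 34 + 71 + 30 + 63 + 31 + 53 + 37 + 55)/10 = 45.8000
Numerator Σ_{t=1}^{8}(x_t−x̄)(x_{t+2}−x̄) = 901.1200
Denominator Σ(x_t−x̄)² = 1853.6000
r_2 = 901.1200 / 1853.6000 = 0.486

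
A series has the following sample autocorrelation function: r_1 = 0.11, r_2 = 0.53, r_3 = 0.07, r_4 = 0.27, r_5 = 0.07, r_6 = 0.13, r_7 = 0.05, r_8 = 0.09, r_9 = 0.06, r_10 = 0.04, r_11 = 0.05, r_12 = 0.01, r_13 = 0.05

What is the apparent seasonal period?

The largest autocorrelation is r_2 = 0.53, with a weaker echo at lag 4 (0.27); the remaining lags stay at or below 0.13.
The dominant spike at lag 2 indicates a seasonal period of 2.

2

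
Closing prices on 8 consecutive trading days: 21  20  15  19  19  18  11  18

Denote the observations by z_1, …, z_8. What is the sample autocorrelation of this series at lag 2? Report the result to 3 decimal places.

Mean z̄ = (21 + 20 + 15 + 19 + 19 + 18 + 11 + 18)/8 = 17.6250
Deviations from mean: 3.3750, 2.3750, -2.6250, 1.3750, 1.3750, 0.3750, -6.6250, 0.3750
Numerator Σ_{t=1}^{6}(z_t−z̄)(z_{t+2}−z̄) = -17.6563
Denominator Σ(z_t−z̄)² = 71.8750
r_2 = -17.6563 / 71.8750 = -0.246

-0.246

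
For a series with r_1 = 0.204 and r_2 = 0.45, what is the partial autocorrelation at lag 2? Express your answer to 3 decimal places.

φ_{22} = (r_2 − r_1²) / (1 − r_1²)
r_1² = (0.204)² = 0.041616
Numerator = 0.45 − 0.0416 = 0.4084; denominator = 1 − 0.0416 = 0.9584
φ_{22} = 0.4084 / 0.9584 = 0.426

0.426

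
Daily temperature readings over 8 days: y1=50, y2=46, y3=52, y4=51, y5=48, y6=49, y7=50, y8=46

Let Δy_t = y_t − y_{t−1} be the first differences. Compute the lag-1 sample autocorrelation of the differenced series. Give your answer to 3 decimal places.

-0.399

First differences Δy: -4, 6, -1, -3, 1, 1, -4
Mean of differences = -0.5714
Numerator Σ(Δy_t−Δȳ)(Δy_{t+1}−Δȳ) = -31.0408
Denominator Σ(Δy_t−Δȳ)² = 77.7143
r_1(Δy) = -31.0408 / 77.7143 = -0.399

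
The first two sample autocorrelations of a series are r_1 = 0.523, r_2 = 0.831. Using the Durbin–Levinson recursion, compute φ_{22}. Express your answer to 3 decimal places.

φ_{22} = (r_2 − r_1²) / (1 − r_1²)
r_1² = (0.523)² = 0.273529
Numerator = 0.831 − 0.2735 = 0.5575; denominator = 1 − 0.2735 = 0.7265
φ_{22} = 0.5575 / 0.7265 = 0.767

0.767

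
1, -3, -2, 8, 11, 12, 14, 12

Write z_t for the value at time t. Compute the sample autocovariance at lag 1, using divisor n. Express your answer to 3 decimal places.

Mean z̄ = (1 − 3 − 2 + 8 + 11 + 12 + 14 + 12)/8 = 6.6250
Σ_{t=1}^{7}(z_t−z̄)(z_{t+1}−z̄) = 234.1094
γ_1 = 234.1094 / 8 = 29.264

29.264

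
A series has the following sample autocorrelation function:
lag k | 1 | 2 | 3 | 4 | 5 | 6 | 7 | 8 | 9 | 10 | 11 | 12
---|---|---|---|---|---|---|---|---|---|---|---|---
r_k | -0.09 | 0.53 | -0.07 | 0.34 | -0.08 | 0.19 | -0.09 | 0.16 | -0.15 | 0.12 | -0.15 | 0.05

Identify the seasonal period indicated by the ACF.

2

The largest autocorrelation is r_2 = 0.53, with weaker echoes at lags 4 (0.34), 6 (0.19) and 8 (0.16); the remaining lags stay at or below 0.12.
The dominant spike at lag 2 indicates a seasonal period of 2.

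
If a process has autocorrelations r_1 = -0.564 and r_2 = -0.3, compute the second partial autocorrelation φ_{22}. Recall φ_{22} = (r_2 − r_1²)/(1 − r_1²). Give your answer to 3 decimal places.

-0.906

φ_{22} = (r_2 − r_1²) / (1 − r_1²)
r_1² = (-0.564)² = 0.318096
Numerator = -0.3 − 0.3181 = -0.6181; denominator = 1 − 0.3181 = 0.6819
φ_{22} = -0.6181 / 0.6819 = -0.906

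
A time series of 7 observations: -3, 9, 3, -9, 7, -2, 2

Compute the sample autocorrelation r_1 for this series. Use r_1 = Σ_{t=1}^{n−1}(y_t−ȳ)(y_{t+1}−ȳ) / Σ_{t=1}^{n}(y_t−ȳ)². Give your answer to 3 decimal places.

Mean ȳ = (-3 + 9 + 3 − 9 + 7 − 2 + 2)/7 = 1.0000
Σ(y_t−ȳ)(y_{t+1}−ȳ) = (-32.0000) + (16.0000) + (-20.0000) + (-60.0000) + (-18.0000) + (-3.0000) = -117.0000
Denominator Σ(y_t−ȳ)² = 230.0000
r_1 = -117.0000 / 230.0000 = -0.509

-0.509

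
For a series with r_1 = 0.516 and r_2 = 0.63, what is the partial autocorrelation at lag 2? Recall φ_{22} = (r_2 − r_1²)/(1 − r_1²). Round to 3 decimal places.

0.496

φ_{22} = (r_2 − r_1²) / (1 − r_1²)
r_1² = (0.516)² = 0.266256
Numerator = 0.63 − 0.2663 = 0.3637; denominator = 1 − 0.2663 = 0.7337
φ_{22} = 0.3637 / 0.7337 = 0.496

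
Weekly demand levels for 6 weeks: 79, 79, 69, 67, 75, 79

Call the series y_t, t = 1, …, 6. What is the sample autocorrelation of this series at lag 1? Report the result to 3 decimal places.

0.248

Mean ȳ = (79 + 79 + 69 + 67 + 75 + 79)/6 = 74.6667
Deviations from mean: 4.3333, 4.3333, -5.6667, -7.6667, 0.3333, 4.3333
Numerator Σ_{t=1}^{5}(y_t−ȳ)(y_{t+1}−ȳ) = 36.5556
Denominator Σ(y_t−ȳ)² = 147.3333
r_1 = 36.5556 / 147.3333 = 0.248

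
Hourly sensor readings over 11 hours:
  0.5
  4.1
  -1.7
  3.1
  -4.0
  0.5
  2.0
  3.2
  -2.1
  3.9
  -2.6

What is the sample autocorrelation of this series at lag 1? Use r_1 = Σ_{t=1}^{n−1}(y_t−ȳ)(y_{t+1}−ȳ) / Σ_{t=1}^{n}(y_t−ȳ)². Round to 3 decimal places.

-0.588

Mean ȳ = (0.5 + 4.1 − 1.7 + 3.1 − 4.0 + 0.5 + 2.0 + 3.2 − 2.1 + 3.9 − 2.6)/11 = 0.6273
Numerator Σ_{t=1}^{10}(y_t−ȳ)(y_{t+1}−ȳ) = -48.2789
Denominator Σ(y_t−ȳ)² = 82.1018
r_1 = -48.2789 / 82.1018 = -0.588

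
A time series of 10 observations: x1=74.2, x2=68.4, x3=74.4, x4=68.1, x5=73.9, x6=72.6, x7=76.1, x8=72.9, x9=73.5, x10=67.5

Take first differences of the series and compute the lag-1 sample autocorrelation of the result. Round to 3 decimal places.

First differences Δx: -5.8, 6.0, -6.3, 5.8, -1.3, 3.5, -3.2, 0.6, -6.0
Mean of differences = -0.7444
Numerator Σ(Δx_t−Δx̄)(Δx_{t+1}−Δx̄) = -134.7075
Denominator Σ(Δx_t−Δx̄)² = 198.5222
r_1(Δx) = -134.7075 / 198.5222 = -0.679

-0.679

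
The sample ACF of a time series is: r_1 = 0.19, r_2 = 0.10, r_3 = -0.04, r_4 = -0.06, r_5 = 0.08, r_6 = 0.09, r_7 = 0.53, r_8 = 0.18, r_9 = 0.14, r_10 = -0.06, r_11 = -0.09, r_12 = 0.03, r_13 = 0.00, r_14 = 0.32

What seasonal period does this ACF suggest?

The largest autocorrelation is r_7 = 0.53, with a weaker echo at lag 14 (0.32); the remaining lags stay at or below 0.19.
The dominant spike at lag 7 indicates a seasonal period of 7.

7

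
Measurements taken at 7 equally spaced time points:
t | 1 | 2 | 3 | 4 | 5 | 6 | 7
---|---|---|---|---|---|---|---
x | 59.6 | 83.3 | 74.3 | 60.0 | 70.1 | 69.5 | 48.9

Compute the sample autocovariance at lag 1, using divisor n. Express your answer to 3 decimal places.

Mean x̄ = (59.6 + 83.3 + 74.3 + 60.0 + 70.1 + 69.5 + 48.9)/7 = 66.5286
Deviations: -6.9286, 16.7714, 7.7714, -6.5286, 3.5714, 2.9714, -17.6286
Σ_{t=1}^{6}(x_t−x̄)(x_{t+1}−x̄) = -101.6865
γ_1 = -101.6865 / 7 = -14.527

-14.527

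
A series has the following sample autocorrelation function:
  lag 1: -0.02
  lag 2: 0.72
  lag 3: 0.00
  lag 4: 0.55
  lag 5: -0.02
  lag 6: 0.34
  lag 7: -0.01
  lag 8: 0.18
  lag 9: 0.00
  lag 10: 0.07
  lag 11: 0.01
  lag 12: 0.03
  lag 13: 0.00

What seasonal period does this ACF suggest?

The largest autocorrelation is r_2 = 0.72, with weaker echoes at lags 4 (0.55), 6 (0.34) and 8 (0.18); the remaining lags stay at or below 0.07.
The dominant spike at lag 2 indicates a seasonal period of 2.

2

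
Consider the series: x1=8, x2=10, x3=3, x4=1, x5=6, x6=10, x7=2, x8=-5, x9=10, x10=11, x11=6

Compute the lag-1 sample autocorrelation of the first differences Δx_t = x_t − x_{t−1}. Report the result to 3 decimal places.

-0.132

First differences Δx: 2, -7, -2, 5, 4, -8, -7, 15, 1, -5
Mean of differences = -0.2000
Numerator Σ(Δx_t−Δx̄)(Δx_{t+1}−Δx̄) = -60.8400
Denominator Σ(Δx_t−Δx̄)² = 461.6000
r_1(Δx) = -60.8400 / 461.6000 = -0.132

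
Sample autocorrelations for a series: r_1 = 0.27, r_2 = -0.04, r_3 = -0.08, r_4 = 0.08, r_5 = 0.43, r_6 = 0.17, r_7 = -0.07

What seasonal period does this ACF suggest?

5

The largest autocorrelation is r_5 = 0.43; the remaining lags stay at or below 0.27.
The dominant spike at lag 5 indicates a seasonal period of 5.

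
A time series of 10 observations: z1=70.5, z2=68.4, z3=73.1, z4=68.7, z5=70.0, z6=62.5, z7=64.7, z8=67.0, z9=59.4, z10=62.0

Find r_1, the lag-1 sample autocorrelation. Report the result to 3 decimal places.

0.369

Mean z̄ = (70.5 + 68.4 + 73.1 + 68.7 + 70.0 + 62.5 + 64.7 + 67.0 + 59.4 + 62.0)/10 = 66.6300
Numerator Σ_{t=1}^{9}(z_t−z̄)(z_{t+1}−z̄) = 62.8091
Denominator Σ(z_t−z̄)² = 170.2410
r_1 = 62.8091 / 170.2410 = 0.369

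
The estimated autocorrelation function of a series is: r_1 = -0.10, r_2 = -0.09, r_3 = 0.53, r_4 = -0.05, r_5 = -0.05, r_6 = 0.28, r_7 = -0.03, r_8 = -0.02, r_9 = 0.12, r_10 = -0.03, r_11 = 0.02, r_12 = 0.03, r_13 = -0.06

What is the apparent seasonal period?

The largest autocorrelation is r_3 = 0.53, with a weaker echo at lag 6 (0.28); the remaining lags stay at or below 0.12.
The dominant spike at lag 3 indicates a seasonal period of 3.

3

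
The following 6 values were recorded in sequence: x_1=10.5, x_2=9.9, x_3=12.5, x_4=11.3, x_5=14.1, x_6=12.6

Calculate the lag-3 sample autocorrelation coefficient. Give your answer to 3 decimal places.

Mean x̄ = (10.5 + 9.9 + 12.5 + 11.3 + 14.1 + 12.6)/6 = 11.8167
Deviations from mean: -1.3167, -1.9167, 0.6833, -0.5167, 2.2833, 0.7833
Numerator Σ_{t=1}^{3}(x_t−x̄)(x_{t+3}−x̄) = -3.1608
Denominator Σ(x_t−x̄)² = 11.9683
r_3 = -3.1608 / 11.9683 = -0.264

-0.264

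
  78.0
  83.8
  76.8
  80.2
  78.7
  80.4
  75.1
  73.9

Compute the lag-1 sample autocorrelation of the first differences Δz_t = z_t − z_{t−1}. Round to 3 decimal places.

-0.634

First differences Δz: 5.8, -7.0, 3.4, -1.5, 1.7, -5.3, -1.2
Mean of differences = -0.5857
Numerator Σ(Δz_t−Δz̄)(Δz_{t+1}−Δz̄) = -80.1388
Denominator Σ(Δz_t−Δz̄)² = 126.4686
r_1(Δz) = -80.1388 / 126.4686 = -0.634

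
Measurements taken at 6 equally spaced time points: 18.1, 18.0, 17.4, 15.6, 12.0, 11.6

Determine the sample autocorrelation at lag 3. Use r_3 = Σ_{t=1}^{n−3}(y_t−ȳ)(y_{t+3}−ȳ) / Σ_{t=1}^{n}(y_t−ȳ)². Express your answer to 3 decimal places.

Mean ȳ = (18.1 + 18.0 + 17.4 + 15.6 + 12.0 + 11.6)/6 = 15.4500
Deviations from mean: 2.6500, 2.5500, 1.9500, 0.1500, -3.4500, -3.8500
Σ(y_t−ȳ)(y_{t+3}−ȳ) = (0.3975) + (-8.7975) + (-7.5075) = -15.9075
Denominator Σ(y_t−ȳ)² = 44.0750
r_3 = -15.9075 / 44.0750 = -0.361

-0.361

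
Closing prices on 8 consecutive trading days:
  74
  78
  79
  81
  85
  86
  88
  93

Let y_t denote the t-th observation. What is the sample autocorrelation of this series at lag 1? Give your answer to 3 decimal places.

Mean ȳ = (74 + 78 + 79 + 81 + 85 + 86 + 88 + 93)/8 = 83.0000
Numerator Σ_{t=1}^{7}(y_t−ȳ)(y_{t+1}−ȳ) = 140.0000
Denominator Σ(y_t−ȳ)² = 264.0000
r_1 = 140.0000 / 264.0000 = 0.530

0.530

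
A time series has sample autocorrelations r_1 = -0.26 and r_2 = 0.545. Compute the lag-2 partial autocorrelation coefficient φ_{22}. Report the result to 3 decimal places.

0.512

φ_{22} = (r_2 − r_1²) / (1 − r_1²)
r_1² = (-0.26)² = 0.0676
Numerator = 0.545 − 0.0676 = 0.4774; denominator = 1 − 0.0676 = 0.9324
φ_{22} = 0.4774 / 0.9324 = 0.512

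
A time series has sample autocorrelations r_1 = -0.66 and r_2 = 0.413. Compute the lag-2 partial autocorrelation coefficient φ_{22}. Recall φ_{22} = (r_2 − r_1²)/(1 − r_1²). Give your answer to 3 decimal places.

φ_{22} = (r_2 − r_1²) / (1 − r_1²)
r_1² = (-0.66)² = 0.4356
Numerator = 0.413 − 0.4356 = -0.0226; denominator = 1 − 0.4356 = 0.5644
φ_{22} = -0.0226 / 0.5644 = -0.040

-0.040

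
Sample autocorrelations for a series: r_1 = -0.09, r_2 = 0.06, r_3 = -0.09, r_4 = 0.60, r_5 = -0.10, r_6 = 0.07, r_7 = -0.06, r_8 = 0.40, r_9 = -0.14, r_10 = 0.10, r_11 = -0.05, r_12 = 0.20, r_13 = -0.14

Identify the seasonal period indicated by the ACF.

The largest autocorrelation is r_4 = 0.60, with weaker echoes at lags 8 (0.40) and 12 (0.20); the remaining lags stay at or below 0.10.
The dominant spike at lag 4 indicates a seasonal period of 4.

4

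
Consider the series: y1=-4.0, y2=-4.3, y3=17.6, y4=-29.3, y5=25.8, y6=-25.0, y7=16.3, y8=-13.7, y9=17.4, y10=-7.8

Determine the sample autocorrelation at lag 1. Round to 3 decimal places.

Mean ȳ = (-4.0 − 4.3 + 17.6 − 29.3 + 25.8 − 25.0 + 16.3 − 13.7 + 17.4 − 7.8)/10 = -0.7000
Numerator Σ_{t=1}^{9}(y_t−ȳ)(y_{t+1}−ȳ) = -2977.1400
Denominator Σ(y_t−ȳ)² = 3305.4600
r_1 = -2977.1400 / 3305.4600 = -0.901

-0.901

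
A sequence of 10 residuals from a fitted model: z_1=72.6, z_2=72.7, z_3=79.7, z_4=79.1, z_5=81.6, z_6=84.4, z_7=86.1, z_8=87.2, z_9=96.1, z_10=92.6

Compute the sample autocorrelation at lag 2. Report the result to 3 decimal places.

0.292

Mean z̄ = (72.6 + 72.7 + 79.7 + 79.1 + 81.6 + 84.4 + 86.1 + 87.2 + 96.1 + 92.6)/10 = 83.2100
Numerator Σ_{t=1}^{8}(z_t−z̄)(z_{t+2}−z̄) = 156.0108
Denominator Σ(z_t−z̄)² = 534.8490
r_2 = 156.0108 / 534.8490 = 0.292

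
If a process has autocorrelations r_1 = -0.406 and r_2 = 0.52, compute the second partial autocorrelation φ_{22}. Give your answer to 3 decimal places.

0.425

φ_{22} = (r_2 − r_1²) / (1 − r_1²)
r_1² = (-0.406)² = 0.164836
Numerator = 0.52 − 0.1648 = 0.3552; denominator = 1 − 0.1648 = 0.8352
φ_{22} = 0.3552 / 0.8352 = 0.425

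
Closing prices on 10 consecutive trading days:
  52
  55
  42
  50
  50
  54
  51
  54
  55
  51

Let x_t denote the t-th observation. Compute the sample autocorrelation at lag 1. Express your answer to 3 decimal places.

Mean x̄ = (52 + 55 + 42 + 50 + 50 + 54 + 51 + 54 + 55 + 51)/10 = 51.4000
Numerator Σ_{t=1}^{9}(x_t−x̄)(x_{t+1}−x̄) = -14.3600
Denominator Σ(x_t−x̄)² = 132.4000
r_1 = -14.3600 / 132.4000 = -0.108

-0.108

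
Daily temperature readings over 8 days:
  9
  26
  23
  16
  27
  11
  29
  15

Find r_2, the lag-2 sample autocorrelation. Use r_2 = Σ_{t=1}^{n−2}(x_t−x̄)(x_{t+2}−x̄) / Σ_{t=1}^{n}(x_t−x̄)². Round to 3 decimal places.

0.255

Mean x̄ = (9 + 26 + 23 + 16 + 27 + 11 + 29 + 15)/8 = 19.5000
Deviations from mean: -10.5000, 6.5000, 3.5000, -3.5000, 7.5000, -8.5000, 9.5000, -4.5000
Σ(x_t−x̄)(x_{t+2}−x̄) = (-36.7500) + (-22.7500) + (26.2500) + (29.7500) + (71.2500) + (38.2500) = 106.0000
Denominator Σ(x_t−x̄)² = 416.0000
r_2 = 106.0000 / 416.0000 = 0.255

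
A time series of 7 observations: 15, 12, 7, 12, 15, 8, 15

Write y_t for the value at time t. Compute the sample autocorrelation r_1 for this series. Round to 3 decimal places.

-0.353

Mean ȳ = (15 + 12 + 7 + 12 + 15 + 8 + 15)/7 = 12.0000
Deviations from mean: 3.0000, 0.0000, -5.0000, 0.0000, 3.0000, -4.0000, 3.0000
Numerator Σ_{t=1}^{6}(y_t−ȳ)(y_{t+1}−ȳ) = -24.0000
Denominator Σ(y_t−ȳ)² = 68.0000
r_1 = -24.0000 / 68.0000 = -0.353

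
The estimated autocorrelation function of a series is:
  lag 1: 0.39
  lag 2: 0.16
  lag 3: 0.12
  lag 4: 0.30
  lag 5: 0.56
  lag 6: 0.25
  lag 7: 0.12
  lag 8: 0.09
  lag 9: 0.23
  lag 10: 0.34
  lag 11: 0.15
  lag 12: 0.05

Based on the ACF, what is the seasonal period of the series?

5

The largest autocorrelation is r_5 = 0.56; the remaining lags stay at or below 0.39. The elevated value at lag 1 (0.39), dropping to 0.16 at lag 2, reflects decaying short-term dependence rather than seasonality.
The dominant spike at lag 5 indicates a seasonal period of 5.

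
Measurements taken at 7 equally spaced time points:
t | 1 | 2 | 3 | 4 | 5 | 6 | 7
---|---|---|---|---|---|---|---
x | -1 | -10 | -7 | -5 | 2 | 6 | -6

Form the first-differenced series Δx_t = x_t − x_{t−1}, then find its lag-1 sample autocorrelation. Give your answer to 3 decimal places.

-0.048

First differences Δx: -9, 3, 2, 7, 4, -12
Mean of differences = -0.8333
Numerator Σ(Δx_t−Δx̄)(Δx_{t+1}−Δx̄) = -14.3611
Denominator Σ(Δx_t−Δx̄)² = 298.8333
r_1(Δx) = -14.3611 / 298.8333 = -0.048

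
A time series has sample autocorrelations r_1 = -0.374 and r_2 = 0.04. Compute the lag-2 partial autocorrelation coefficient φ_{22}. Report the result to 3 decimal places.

φ_{22} = (r_2 − r_1²) / (1 − r_1²)
r_1² = (-0.374)² = 0.139876
Numerator = 0.04 − 0.1399 = -0.0999; denominator = 1 − 0.1399 = 0.8601
φ_{22} = -0.0999 / 0.8601 = -0.116

-0.116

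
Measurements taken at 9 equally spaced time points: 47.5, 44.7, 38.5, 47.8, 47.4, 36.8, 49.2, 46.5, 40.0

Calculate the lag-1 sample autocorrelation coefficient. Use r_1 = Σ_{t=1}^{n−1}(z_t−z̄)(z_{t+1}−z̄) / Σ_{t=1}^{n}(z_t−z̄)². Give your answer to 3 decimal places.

-0.408

Mean z̄ = (47.5 + 44.7 + 38.5 + 47.8 + 47.4 + 36.8 + 49.2 + 46.5 + 40.0)/9 = 44.2667
Numerator Σ_{t=1}^{8}(z_t−z̄)(z_{t+1}−z̄) = -69.1444
Denominator Σ(z_t−z̄)² = 169.4800
r_1 = -69.1444 / 169.4800 = -0.408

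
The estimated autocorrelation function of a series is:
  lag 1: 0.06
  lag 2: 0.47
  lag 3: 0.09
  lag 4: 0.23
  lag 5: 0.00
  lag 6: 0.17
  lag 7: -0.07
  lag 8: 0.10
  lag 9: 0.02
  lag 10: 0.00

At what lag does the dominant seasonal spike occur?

The largest autocorrelation is r_2 = 0.47, with weaker echoes at lags 4 (0.23) and 6 (0.17); the remaining lags stay at or below 0.10.
The dominant spike at lag 2 indicates a seasonal period of 2.

2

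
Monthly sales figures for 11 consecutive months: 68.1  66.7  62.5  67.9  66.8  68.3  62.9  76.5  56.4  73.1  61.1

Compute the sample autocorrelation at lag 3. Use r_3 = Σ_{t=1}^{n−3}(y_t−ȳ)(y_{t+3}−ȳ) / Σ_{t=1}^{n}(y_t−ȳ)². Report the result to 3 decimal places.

Mean ȳ = (68.1 + 66.7 + 62.5 + 67.9 + 66.8 + 68.3 + 62.9 + 76.5 + 56.4 + 73.1 + 61.1)/11 = 66.3909
Numerator Σ_{t=1}^{8}(y_t−ȳ)(y_{t+3}−ȳ) = -101.8357
Denominator Σ(y_t−ȳ)² = 311.4491
r_3 = -101.8357 / 311.4491 = -0.327

-0.327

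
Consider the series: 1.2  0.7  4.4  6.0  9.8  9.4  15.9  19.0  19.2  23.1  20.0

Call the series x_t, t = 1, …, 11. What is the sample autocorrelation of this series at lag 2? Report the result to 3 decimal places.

0.489

Mean x̄ = (1.2 + 0.7 + 4.4 + 6.0 + 9.8 + 9.4 + 15.9 + 19.0 + 19.2 + 23.1 + 20.0)/11 = 11.7000
Numerator Σ_{t=1}^{9}(x_t−x̄)(x_{t+2}−x̄) = 318.5300
Denominator Σ(x_t−x̄)² = 651.9600
r_2 = 318.5300 / 651.9600 = 0.489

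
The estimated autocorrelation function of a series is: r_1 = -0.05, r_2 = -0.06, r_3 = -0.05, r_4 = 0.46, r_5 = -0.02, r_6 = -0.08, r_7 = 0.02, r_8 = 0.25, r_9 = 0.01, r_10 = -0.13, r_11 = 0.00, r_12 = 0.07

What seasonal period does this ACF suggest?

The largest autocorrelation is r_4 = 0.46, with a weaker echo at lag 8 (0.25); the remaining lags stay at or below 0.07.
The dominant spike at lag 4 indicates a seasonal period of 4.

4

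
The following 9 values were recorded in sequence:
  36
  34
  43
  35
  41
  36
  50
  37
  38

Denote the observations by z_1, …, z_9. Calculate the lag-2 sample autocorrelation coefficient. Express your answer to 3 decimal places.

0.225

Mean z̄ = (36 + 34 + 43 + 35 + 41 + 36 + 50 + 37 + 38)/9 = 38.8889
Numerator Σ_{t=1}^{7}(z_t−z̄)(z_{t+2}−z̄) = 46.0864
Denominator Σ(z_t−z̄)² = 204.8889
r_2 = 46.0864 / 204.8889 = 0.225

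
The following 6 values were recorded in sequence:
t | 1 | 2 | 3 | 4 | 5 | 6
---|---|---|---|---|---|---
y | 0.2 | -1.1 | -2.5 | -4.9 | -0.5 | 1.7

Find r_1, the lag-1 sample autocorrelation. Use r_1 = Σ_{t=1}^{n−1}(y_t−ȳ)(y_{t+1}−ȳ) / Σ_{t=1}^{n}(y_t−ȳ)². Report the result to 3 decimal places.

0.165

Mean ȳ = (0.2 − 1.1 − 2.5 − 4.9 − 0.5 + 1.7)/6 = -1.1833
Σ(y_t−ȳ)(y_{t+1}−ȳ) = (0.1153) + (-0.1097) + (4.8936) + (-2.5397) + (1.9703) = 4.3297
Denominator Σ(y_t−ȳ)² = 26.2483
r_1 = 4.3297 / 26.2483 = 0.165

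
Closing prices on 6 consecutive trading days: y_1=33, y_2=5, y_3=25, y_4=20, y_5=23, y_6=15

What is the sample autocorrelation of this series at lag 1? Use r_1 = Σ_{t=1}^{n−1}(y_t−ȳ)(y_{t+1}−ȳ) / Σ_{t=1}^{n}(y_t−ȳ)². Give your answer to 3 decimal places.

Mean ȳ = (33 + 5 + 25 + 20 + 23 + 15)/6 = 20.1667
Deviations from mean: 12.8333, -15.1667, 4.8333, -0.1667, 2.8333, -5.1667
Σ(y_t−ȳ)(y_{t+1}−ȳ) = (-194.6389) + (-73.3056) + (-0.8056) + (-0.4722) + (-14.6389) = -283.8611
Denominator Σ(y_t−ȳ)² = 452.8333
r_1 = -283.8611 / 452.8333 = -0.627

-0.627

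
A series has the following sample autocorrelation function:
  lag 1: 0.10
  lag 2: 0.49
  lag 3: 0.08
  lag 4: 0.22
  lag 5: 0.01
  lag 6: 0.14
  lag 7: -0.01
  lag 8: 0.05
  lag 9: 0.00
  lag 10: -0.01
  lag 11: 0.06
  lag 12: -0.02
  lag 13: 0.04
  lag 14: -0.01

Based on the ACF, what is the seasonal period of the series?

The largest autocorrelation is r_2 = 0.49, with a weaker echo at lag 4 (0.22); the remaining lags stay at or below 0.14.
The dominant spike at lag 2 indicates a seasonal period of 2.

2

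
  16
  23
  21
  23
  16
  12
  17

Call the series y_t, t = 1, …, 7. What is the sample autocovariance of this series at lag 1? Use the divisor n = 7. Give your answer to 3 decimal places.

Mean ȳ = (16 + 23 + 21 + 23 + 16 + 12 + 17)/7 = 18.2857
Σ_{t=1}^{6}(y_t−ȳ)(y_{t+1}−ȳ) = 26.4898
γ_1 = 26.4898 / 7 = 3.784

3.784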